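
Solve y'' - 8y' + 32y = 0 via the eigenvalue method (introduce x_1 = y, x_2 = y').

y(t) = K_1e^(4t)cos(4t) + K_2e^(4t)sin(4t)

Let x_1 = y, x_2 = y'. Then x_1' = x_2 and x_2' = -32x_1 + 8x_2.
A = [[0,1],[-32,8]]; det(A-λI) = λ^2 - 8λ + 32.
Eigenvalues λ = 4 ± 4i.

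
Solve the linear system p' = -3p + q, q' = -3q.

p(t) = -K_1e^(-3t) - K_2te^(-3t) - 2K_2e^(-3t), q(t) = -K_2e^(-3t)

Coefficient matrix A = [[-3, 1], [0, -3]].
Characteristic polynomial det(A - λI) = λ^2 + 6λ + 9 = 0.
Single eigenvalue λ = -3 with algebraic multiplicity 2.
Eigenvector v = (-1,0); generalized eigenvector w with (A-λI)w=v is (-2,-1).
General solution: e^(-3t)[K_1·v + K_2·(t·v + w)].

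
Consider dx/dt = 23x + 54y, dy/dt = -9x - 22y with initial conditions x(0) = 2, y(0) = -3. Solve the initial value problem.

x(t) = -12e^(5t) + 14e^(-4t), y(t) = 4e^(5t) - 7e^(-4t)

Coefficient matrix A = [[23, 54], [-9, -22]].
Characteristic polynomial det(A - λI) = λ^2 - λ - 20 = 0.
Eigenvalues λ = -4, 5.
For λ=-4: (A-λI) row 1 is [27, 54], so an eigenvector is (-2, 1).
For λ=5: (A-λI) row 1 is [18, 54], so an eigenvector is (-3, 1).
General solution: C_1e^(-4t)(-2,1) + C_2e^(5t)(-3,1).
Applying x(0)=2, y(0)=-3 gives C_1=-7, C_2=4.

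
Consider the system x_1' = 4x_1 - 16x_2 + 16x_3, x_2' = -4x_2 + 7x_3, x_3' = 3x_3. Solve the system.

x_1(t) = K_1e^(4t) + 2K_2e^(-4t), x_2(t) = K_2e^(-4t) + K_3e^(3t), x_3(t) = K_3e^(3t)

Coefficient matrix A = [[4, -16, 16], [0, -4, 7], [0, 0, 3]].
det(A - λI) = 0 gives eigenvalues λ = 4, -4, 3.
For λ=4: eigenvector (1,0,0).
For λ=-4: eigenvector (2,1,0).
For λ=3: eigenvector (0,1,1).
General solution: K_1e^(4t)(1,0,0) + K_2e^(-4t)(2,1,0) + K_3e^(3t)(0,1,1).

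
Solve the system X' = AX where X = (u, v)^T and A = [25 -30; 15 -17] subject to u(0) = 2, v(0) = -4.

u(t) = 54e^(4t)sin(3t) + 2e^(4t)cos(3t), v(t) = 38e^(4t)sin(3t) - 4e^(4t)cos(3t)

Coefficient matrix A = [[25, -30], [15, -17]].
Characteristic polynomial det(A - λI) = λ^2 - 8λ + 25 = 0.
Eigenvalues λ = 4 ± 3i (complex conjugate pair).
For λ=4+3i: an eigenvector is (-3,-2) - i(-1,-1) = (-3 + i, -2 + i).
A real fundamental pair from Re and Im of e^((4+3i)t)v: X_1 = e^(4t)(cos(3t)·(-3,-2) + sin(3t)·(-1,-1)), X_2 = e^(4t)(sin(3t)·(-3,-2) - cos(3t)·(-1,-1)).
General solution: C_1X_1 + C_2X_2.
Applying u(0)=2, v(0)=-4 gives C_1=-6, C_2=-16.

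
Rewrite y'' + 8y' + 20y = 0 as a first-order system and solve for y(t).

y(t) = C_1e^(-4t)cos(2t) + C_2e^(-4t)sin(2t)

Let x_1 = y, x_2 = y'. Then x_1' = x_2 and x_2' = -20x_1 - 8x_2.
A = [[0,1],[-20,-8]]; det(A-λI) = λ^2 + 8λ + 20.
Eigenvalues λ = -4 ± 2i.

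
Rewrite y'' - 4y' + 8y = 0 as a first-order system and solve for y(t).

Let x_1 = y, x_2 = y'. Then x_1' = x_2 and x_2' = -8x_1 + 4x_2.
A = [[0,1],[-8,4]]; det(A-λI) = λ^2 - 4λ + 8.
Eigenvalues λ = 2 ± 2i.

y(t) = K_1e^(2t)cos(2t) + K_2e^(2t)sin(2t)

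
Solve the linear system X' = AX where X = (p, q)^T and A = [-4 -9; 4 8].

p(t) = -3c_1e^(2t) - 3c_2te^(2t) + 2c_2e^(2t), q(t) = 2c_1e^(2t) + 2c_2te^(2t) - c_2e^(2t)

Coefficient matrix A = [[-4, -9], [4, 8]].
Characteristic polynomial det(A - λI) = λ^2 - 4λ + 4 = 0.
Single eigenvalue λ = 2 with algebraic multiplicity 2.
Eigenvector v = (-3,2); generalized eigenvector w with (A-λI)w=v is (2,-1).
General solution: e^(2t)[c_1·v + c_2·(t·v + w)].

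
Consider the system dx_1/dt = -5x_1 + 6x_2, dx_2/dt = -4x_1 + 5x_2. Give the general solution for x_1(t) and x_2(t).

x_1(t) = -3C_1e^(-t) + C_2e^(t), x_2(t) = -2C_1e^(-t) + C_2e^(t)

Coefficient matrix A = [[-5, 6], [-4, 5]].
Characteristic polynomial det(A - λI) = λ^2 - 1 = 0.
Eigenvalues λ = -1, 1.
For λ=-1: (A-λI) row 1 is [-4, 6], so an eigenvector is (-3, -2).
For λ=1: (A-λI) row 1 is [-6, 6], so an eigenvector is (1, 1).
General solution: C_1e^(-t)(-3,-2) + C_2e^(t)(1,1).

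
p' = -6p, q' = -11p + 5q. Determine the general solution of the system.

p(t) = -c_1e^(-6t), q(t) = -c_1e^(-6t) + c_2e^(5t)

Coefficient matrix A = [[-6, 0], [-11, 5]].
Characteristic polynomial det(A - λI) = λ^2 + λ - 30 = 0.
Eigenvalues λ = -6, 5.
For λ=-6: (A-λI) row 2 is [-11, 11], so an eigenvector is (-1, -1).
For λ=5: (A-λI) row 1 is [-11, 0], so an eigenvector is (0, 1).
General solution: c_1e^(-6t)(-1,-1) + c_2e^(5t)(0,1).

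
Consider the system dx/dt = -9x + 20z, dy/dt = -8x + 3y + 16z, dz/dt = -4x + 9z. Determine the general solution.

x(t) = 2c_1e^(t) + 5c_3e^(-t), y(t) = c_2e^(3t) + 2c_3e^(-t), z(t) = c_1e^(t) + 2c_3e^(-t)

Coefficient matrix A = [[-9, 0, 20], [-8, 3, 16], [-4, 0, 9]].
det(A - λI) = 0 gives eigenvalues λ = 1, 3, -1.
For λ=1: eigenvector (2,0,1).
For λ=3: eigenvector (0,1,0).
For λ=-1: eigenvector (5,2,2).
General solution: c_1e^(t)(2,0,1) + c_2e^(3t)(0,1,0) + c_3e^(-t)(5,2,2).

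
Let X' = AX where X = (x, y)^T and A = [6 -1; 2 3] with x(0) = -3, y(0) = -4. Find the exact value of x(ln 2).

-80

A = [[6,-1],[2,3]]; eigenvalues λ = 5, 4.
Eigenvectors: (-1,-1) for λ=5, (-1,-2) for λ=4.
From the initial condition, c_1 = 2, c_2 = 1.
x(ln 2) = (2)(2^5)(-1) + (1)(2^4)(-1) = -80.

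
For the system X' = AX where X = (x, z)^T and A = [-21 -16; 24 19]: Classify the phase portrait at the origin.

A = [[-21,-16],[24,19]]; det(A-λI) = λ^2 + 2λ - 15.
λ = -5, 3: opposite signs.

saddle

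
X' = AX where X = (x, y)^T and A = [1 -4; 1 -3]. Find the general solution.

Coefficient matrix A = [[1, -4], [1, -3]].
Characteristic polynomial det(A - λI) = λ^2 + 2λ + 1 = 0.
Single eigenvalue λ = -1 with algebraic multiplicity 2.
Eigenvector v = (-2,-1); generalized eigenvector w with (A-λI)w=v is (1,1).
General solution: e^(-t)[K_1·v + K_2·(t·v + w)].

x(t) = -2K_1e^(-t) - 2K_2te^(-t) + K_2e^(-t), y(t) = -K_1e^(-t) - K_2te^(-t) + K_2e^(-t)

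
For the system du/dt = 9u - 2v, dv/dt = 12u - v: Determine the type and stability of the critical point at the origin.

unstable node

A = [[9,-2],[12,-1]]; det(A-λI) = λ^2 - 8λ + 15.
λ = 3, 5: both positive.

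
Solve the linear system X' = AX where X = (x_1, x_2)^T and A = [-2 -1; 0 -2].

x_1(t) = -c_1e^(-2t) - c_2te^(-2t) - 2c_2e^(-2t), x_2(t) = c_2e^(-2t)

Coefficient matrix A = [[-2, -1], [0, -2]].
Characteristic polynomial det(A - λI) = λ^2 + 4λ + 4 = 0.
Single eigenvalue λ = -2 with algebraic multiplicity 2.
Eigenvector v = (-1,0); generalized eigenvector w with (A-λI)w=v is (-2,1).
General solution: e^(-2t)[c_1·v + c_2·(t·v + w)].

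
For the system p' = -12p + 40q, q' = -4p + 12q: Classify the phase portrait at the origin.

A = [[-12,40],[-4,12]]; det(A-λI) = λ^2 + 16.
λ = 0 ± 4i: zero real part.

center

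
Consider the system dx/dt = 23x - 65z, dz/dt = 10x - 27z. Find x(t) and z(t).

x(t) = 3K_1e^(-2t)sin(5t) - 2K_1e^(-2t)cos(5t) - 2K_2e^(-2t)sin(5t) - 3K_2e^(-2t)cos(5t), z(t) = K_1e^(-2t)sin(5t) - K_1e^(-2t)cos(5t) - K_2e^(-2t)sin(5t) - K_2e^(-2t)cos(5t)

Coefficient matrix A = [[23, -65], [10, -27]].
Characteristic polynomial det(A - λI) = λ^2 + 4λ + 29 = 0.
Eigenvalues λ = -2 ± 5i (complex conjugate pair).
For λ=-2+5i: an eigenvector is (-2,-1) - i(3,1) = (-2 - 3i, -1 - i).
A real fundamental pair from Re and Im of e^((-2+5i)t)v: X_1 = e^(-2t)(cos(5t)·(-2,-1) + sin(5t)·(3,1)), X_2 = e^(-2t)(sin(5t)·(-2,-1) - cos(5t)·(3,1)).
General solution: K_1X_1 + K_2X_2.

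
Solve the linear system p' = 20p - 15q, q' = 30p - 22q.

p(t) = -2C_1e^(-t)sin(3t) - C_1e^(-t)cos(3t) - C_2e^(-t)sin(3t) + 2C_2e^(-t)cos(3t), q(t) = -3C_1e^(-t)sin(3t) - C_1e^(-t)cos(3t) - C_2e^(-t)sin(3t) + 3C_2e^(-t)cos(3t)

Coefficient matrix A = [[20, -15], [30, -22]].
Characteristic polynomial det(A - λI) = λ^2 + 2λ + 10 = 0.
Eigenvalues λ = -1 ± 3i (complex conjugate pair).
For λ=-1+3i: an eigenvector is (-1,-1) - i(-2,-3) = (-1 + 2i, -1 + 3i).
A real fundamental pair from Re and Im of e^((-1+3i)t)v: X_1 = e^(-t)(cos(3t)·(-1,-1) + sin(3t)·(-2,-3)), X_2 = e^(-t)(sin(3t)·(-1,-1) - cos(3t)·(-2,-3)).
General solution: C_1X_1 + C_2X_2.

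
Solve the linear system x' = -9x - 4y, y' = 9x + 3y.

Coefficient matrix A = [[-9, -4], [9, 3]].
Characteristic polynomial det(A - λI) = λ^2 + 6λ + 9 = 0.
Single eigenvalue λ = -3 with algebraic multiplicity 2.
Eigenvector v = (-2,3); generalized eigenvector w with (A-λI)w=v is (1,-1).
General solution: e^(-3t)[C_1·v + C_2·(t·v + w)].

x(t) = -2C_1e^(-3t) - 2C_2te^(-3t) + C_2e^(-3t), y(t) = 3C_1e^(-3t) + 3C_2te^(-3t) - C_2e^(-3t)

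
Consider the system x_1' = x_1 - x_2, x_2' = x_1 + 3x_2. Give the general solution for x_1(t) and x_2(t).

Coefficient matrix A = [[1, -1], [1, 3]].
Characteristic polynomial det(A - λI) = λ^2 - 4λ + 4 = 0.
Single eigenvalue λ = 2 with algebraic multiplicity 2.
Eigenvector v = (1,-1); generalized eigenvector w with (A-λI)w=v is (-3,2).
General solution: e^(2t)[K_1·v + K_2·(t·v + w)].

x_1(t) = K_1e^(2t) + K_2te^(2t) - 3K_2e^(2t), x_2(t) = -K_1e^(2t) - K_2te^(2t) + 2K_2e^(2t)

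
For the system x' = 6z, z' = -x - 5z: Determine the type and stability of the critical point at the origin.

stable node

A = [[0,6],[-1,-5]]; det(A-λI) = λ^2 + 5λ + 6.
λ = -3, -2: both negative.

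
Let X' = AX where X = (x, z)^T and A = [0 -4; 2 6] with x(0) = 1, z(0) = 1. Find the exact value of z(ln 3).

A = [[0,-4],[2,6]]; eigenvalues λ = 2, 4.
Eigenvectors: (2,-1) for λ=2, (1,-1) for λ=4.
From the initial condition, c_1 = 2, c_2 = -3.
z(ln 3) = (2)(3^2)(-1) + (-3)(3^4)(-1) = 225.

225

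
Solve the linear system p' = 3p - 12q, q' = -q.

Coefficient matrix A = [[3, -12], [0, -1]].
Characteristic polynomial det(A - λI) = λ^2 - 2λ - 3 = 0.
Eigenvalues λ = -1, 3.
For λ=-1: (A-λI) row 1 is [4, -12], so an eigenvector is (-3, -1).
For λ=3: (A-λI) row 1 is [0, -12], so an eigenvector is (-1, 0).
General solution: c_1e^(-t)(-3,-1) + c_2e^(3t)(-1,0).

p(t) = -3c_1e^(-t) - c_2e^(3t), q(t) = -c_1e^(-t)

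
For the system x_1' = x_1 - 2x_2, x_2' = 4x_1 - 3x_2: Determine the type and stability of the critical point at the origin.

A = [[1,-2],[4,-3]]; det(A-λI) = λ^2 + 2λ + 5.
λ = -1 ± 2i: negative real part.

stable spiral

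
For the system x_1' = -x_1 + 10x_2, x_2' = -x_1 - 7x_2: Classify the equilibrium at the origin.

stable spiral

A = [[-1,10],[-1,-7]]; det(A-λI) = λ^2 + 8λ + 17.
λ = -4 ± i: negative real part.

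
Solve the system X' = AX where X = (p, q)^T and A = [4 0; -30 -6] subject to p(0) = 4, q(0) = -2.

p(t) = 4e^(4t), q(t) = -12e^(4t) + 10e^(-6t)

Coefficient matrix A = [[4, 0], [-30, -6]].
Characteristic polynomial det(A - λI) = λ^2 + 2λ - 24 = 0.
Eigenvalues λ = 4, -6.
For λ=4: (A-λI) row 2 is [-30, -10], so an eigenvector is (1, -3).
For λ=-6: (A-λI) row 1 is [10, 0], so an eigenvector is (0, -1).
General solution: c_1e^(4t)(1,-3) + c_2e^(-6t)(0,-1).
Applying p(0)=4, q(0)=-2 gives c_1=4, c_2=-10.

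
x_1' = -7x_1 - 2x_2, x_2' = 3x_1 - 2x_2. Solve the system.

Coefficient matrix A = [[-7, -2], [3, -2]].
Characteristic polynomial det(A - λI) = λ^2 + 9λ + 20 = 0.
Eigenvalues λ = -4, -5.
For λ=-4: (A-λI) row 1 is [-3, -2], so an eigenvector is (-2, 3).
For λ=-5: (A-λI) row 1 is [-2, -2], so an eigenvector is (-1, 1).
General solution: C_1e^(-4t)(-2,3) + C_2e^(-5t)(-1,1).

x_1(t) = -2C_1e^(-4t) - C_2e^(-5t), x_2(t) = 3C_1e^(-4t) + C_2e^(-5t)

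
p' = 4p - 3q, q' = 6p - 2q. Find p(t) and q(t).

Coefficient matrix A = [[4, -3], [6, -2]].
Characteristic polynomial det(A - λI) = λ^2 - 2λ + 10 = 0.
Eigenvalues λ = 1 ± 3i (complex conjugate pair).
For λ=1+3i: an eigenvector is (0,-1) - i(1,1) = (0 - i, -1 - i).
A real fundamental pair from Re and Im of e^((1+3i)t)v: X_1 = e^(t)(cos(3t)·(0,-1) + sin(3t)·(1,1)), X_2 = e^(t)(sin(3t)·(0,-1) - cos(3t)·(1,1)).
General solution: C_1X_1 + C_2X_2.

p(t) = C_1e^(t)sin(3t) - C_2e^(t)cos(3t), q(t) = C_1e^(t)sin(3t) - C_1e^(t)cos(3t) - C_2e^(t)sin(3t) - C_2e^(t)cos(3t)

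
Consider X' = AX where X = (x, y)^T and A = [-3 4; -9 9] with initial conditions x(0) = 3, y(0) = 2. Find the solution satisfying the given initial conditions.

x(t) = -10te^(3t) + 3e^(3t), y(t) = -15te^(3t) + 2e^(3t)

Coefficient matrix A = [[-3, 4], [-9, 9]].
Characteristic polynomial det(A - λI) = λ^2 - 6λ + 9 = 0.
Single eigenvalue λ = 3 with algebraic multiplicity 2.
Eigenvector v = (-2,-3); generalized eigenvector w with (A-λI)w=v is (-1,-2).
General solution: e^(3t)[c_1·v + c_2·(t·v + w)].
Applying x(0)=3, y(0)=2 gives c_1=-4, c_2=5.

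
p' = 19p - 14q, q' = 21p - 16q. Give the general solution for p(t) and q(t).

Coefficient matrix A = [[19, -14], [21, -16]].
Characteristic polynomial det(A - λI) = λ^2 - 3λ - 10 = 0.
Eigenvalues λ = -2, 5.
For λ=-2: (A-λI) row 1 is [21, -14], so an eigenvector is (-2, -3).
For λ=5: (A-λI) row 1 is [14, -14], so an eigenvector is (1, 1).
General solution: C_1e^(-2t)(-2,-3) + C_2e^(5t)(1,1).

p(t) = -2C_1e^(-2t) + C_2e^(5t), q(t) = -3C_1e^(-2t) + C_2e^(5t)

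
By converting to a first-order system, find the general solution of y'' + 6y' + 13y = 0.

y(t) = c_1e^(-3t)cos(2t) + c_2e^(-3t)sin(2t)

Let x_1 = y, x_2 = y'. Then x_1' = x_2 and x_2' = -13x_1 - 6x_2.
A = [[0,1],[-13,-6]]; det(A-λI) = λ^2 + 6λ + 13.
Eigenvalues λ = -3 ± 2i.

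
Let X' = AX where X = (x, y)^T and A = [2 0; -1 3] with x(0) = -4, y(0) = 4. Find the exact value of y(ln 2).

48

A = [[2,0],[-1,3]]; eigenvalues λ = 3, 2.
Eigenvectors: (0,-1) for λ=3, (1,1) for λ=2.
From the initial condition, c_1 = -8, c_2 = -4.
y(ln 2) = (-8)(2^3)(-1) + (-4)(2^2)(1) = 48.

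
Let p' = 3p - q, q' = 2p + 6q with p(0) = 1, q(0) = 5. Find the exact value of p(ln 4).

A = [[3,-1],[2,6]]; eigenvalues λ = 5, 4.
Eigenvectors: (1,-2) for λ=5, (1,-1) for λ=4.
From the initial condition, c_1 = -6, c_2 = 7.
p(ln 4) = (-6)(4^5)(1) + (7)(4^4)(1) = -4352.

-4352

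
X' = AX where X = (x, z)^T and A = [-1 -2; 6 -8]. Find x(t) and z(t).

Coefficient matrix A = [[-1, -2], [6, -8]].
Characteristic polynomial det(A - λI) = λ^2 + 9λ + 20 = 0.
Eigenvalues λ = -5, -4.
For λ=-5: (A-λI) row 1 is [4, -2], so an eigenvector is (1, 2).
For λ=-4: (A-λI) row 1 is [3, -2], so an eigenvector is (-2, -3).
General solution: c_1e^(-5t)(1,2) + c_2e^(-4t)(-2,-3).

x(t) = c_1e^(-5t) - 2c_2e^(-4t), z(t) = 2c_1e^(-5t) - 3c_2e^(-4t)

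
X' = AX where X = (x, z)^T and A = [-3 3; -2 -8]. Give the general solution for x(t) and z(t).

x(t) = -K_1e^(-6t) - 3K_2e^(-5t), z(t) = K_1e^(-6t) + 2K_2e^(-5t)

Coefficient matrix A = [[-3, 3], [-2, -8]].
Characteristic polynomial det(A - λI) = λ^2 + 11λ + 30 = 0.
Eigenvalues λ = -6, -5.
For λ=-6: (A-λI) row 1 is [3, 3], so an eigenvector is (-1, 1).
For λ=-5: (A-λI) row 1 is [2, 3], so an eigenvector is (-3, 2).
General solution: K_1e^(-6t)(-1,1) + K_2e^(-5t)(-3,2).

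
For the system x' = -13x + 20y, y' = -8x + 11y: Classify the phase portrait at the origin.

A = [[-13,20],[-8,11]]; det(A-λI) = λ^2 + 2λ + 17.
λ = -1 ± 4i: negative real part.

stable spiral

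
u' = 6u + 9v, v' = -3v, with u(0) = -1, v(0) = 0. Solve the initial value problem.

Coefficient matrix A = [[6, 9], [0, -3]].
Characteristic polynomial det(A - λI) = λ^2 - 3λ - 18 = 0.
Eigenvalues λ = -3, 6.
For λ=-3: (A-λI) row 1 is [9, 9], so an eigenvector is (-1, 1).
For λ=6: (A-λI) row 1 is [0, 9], so an eigenvector is (-1, 0).
General solution: K_1e^(-3t)(-1,1) + K_2e^(6t)(-1,0).
Applying u(0)=-1, v(0)=0 gives K_1=0, K_2=1.

u(t) = -e^(6t), v(t) = 0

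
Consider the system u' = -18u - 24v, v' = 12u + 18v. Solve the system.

u(t) = K_1e^(6t) - 2K_2e^(-6t), v(t) = -K_1e^(6t) + K_2e^(-6t)

Coefficient matrix A = [[-18, -24], [12, 18]].
Characteristic polynomial det(A - λI) = λ^2 - 36 = 0.
Eigenvalues λ = 6, -6.
For λ=6: (A-λI) row 1 is [-24, -24], so an eigenvector is (1, -1).
For λ=-6: (A-λI) row 1 is [-12, -24], so an eigenvector is (-2, 1).
General solution: K_1e^(6t)(1,-1) + K_2e^(-6t)(-2,1).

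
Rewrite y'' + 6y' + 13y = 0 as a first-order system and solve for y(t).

Let x_1 = y, x_2 = y'. Then x_1' = x_2 and x_2' = -13x_1 - 6x_2.
A = [[0,1],[-13,-6]]; det(A-λI) = λ^2 + 6λ + 13.
Eigenvalues λ = -3 ± 2i.

y(t) = C_1e^(-3t)cos(2t) + C_2e^(-3t)sin(2t)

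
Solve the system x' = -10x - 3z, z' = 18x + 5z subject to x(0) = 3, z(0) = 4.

Coefficient matrix A = [[-10, -3], [18, 5]].
Characteristic polynomial det(A - λI) = λ^2 + 5λ + 4 = 0.
Eigenvalues λ = -4, -1.
For λ=-4: (A-λI) row 1 is [-6, -3], so an eigenvector is (1, -2).
For λ=-1: (A-λI) row 1 is [-9, -3], so an eigenvector is (-1, 3).
General solution: K_1e^(-4t)(1,-2) + K_2e^(-t)(-1,3).
Applying x(0)=3, z(0)=4 gives K_1=13, K_2=10.

x(t) = -10e^(-t) + 13e^(-4t), z(t) = 30e^(-t) - 26e^(-4t)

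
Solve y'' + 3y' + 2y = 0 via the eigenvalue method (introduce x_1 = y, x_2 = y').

y(t) = C_1e^(-2t) + C_2e^(-t)

Let x_1 = y, x_2 = y'. Then x_1' = x_2 and x_2' = -2x_1 - 3x_2.
A = [[0,1],[-2,-3]]; det(A-λI) = λ^2 + 3λ + 2.
Eigenvalues λ = -2, -1 with eigenvectors (1,-2), (1,-1).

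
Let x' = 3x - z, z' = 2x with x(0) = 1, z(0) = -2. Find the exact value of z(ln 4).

A = [[3,-1],[2,0]]; eigenvalues λ = 2, 1.
Eigenvectors: (-1,-1) for λ=2, (-1,-2) for λ=1.
From the initial condition, c_1 = -4, c_2 = 3.
z(ln 4) = (-4)(4^2)(-1) + (3)(4^1)(-2) = 40.

40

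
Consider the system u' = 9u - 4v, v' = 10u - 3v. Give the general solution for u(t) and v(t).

Coefficient matrix A = [[9, -4], [10, -3]].
Characteristic polynomial det(A - λI) = λ^2 - 6λ + 13 = 0.
Eigenvalues λ = 3 ± 2i (complex conjugate pair).
For λ=3+2i: an eigenvector is (-1,-1) - i(-1,-2) = (-1 + i, -1 + 2i).
A real fundamental pair from Re and Im of e^((3+2i)t)v: X_1 = e^(3t)(cos(2t)·(-1,-1) + sin(2t)·(-1,-2)), X_2 = e^(3t)(sin(2t)·(-1,-1) - cos(2t)·(-1,-2)).
General solution: K_1X_1 + K_2X_2.

u(t) = -K_1e^(3t)sin(2t) - K_1e^(3t)cos(2t) - K_2e^(3t)sin(2t) + K_2e^(3t)cos(2t), v(t) = -2K_1e^(3t)sin(2t) - K_1e^(3t)cos(2t) - K_2e^(3t)sin(2t) + 2K_2e^(3t)cos(2t)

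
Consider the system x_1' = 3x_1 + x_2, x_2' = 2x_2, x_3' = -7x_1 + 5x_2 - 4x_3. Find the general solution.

Coefficient matrix A = [[3, 1, 0], [0, 2, 0], [-7, 5, -4]].
det(A - λI) = 0 gives eigenvalues λ = 3, 2, -4.
For λ=3: eigenvector (1,0,-1).
For λ=2: eigenvector (-1,1,2).
For λ=-4: eigenvector (0,0,1).
General solution: K_1e^(3t)(1,0,-1) + K_2e^(2t)(-1,1,2) + K_3e^(-4t)(0,0,1).

x_1(t) = K_1e^(3t) - K_2e^(2t), x_2(t) = K_2e^(2t), x_3(t) = -K_1e^(3t) + 2K_2e^(2t) + K_3e^(-4t)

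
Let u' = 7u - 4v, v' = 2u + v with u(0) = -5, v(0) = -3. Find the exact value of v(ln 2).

A = [[7,-4],[2,1]]; eigenvalues λ = 5, 3.
Eigenvectors: (-2,-1) for λ=5, (-1,-1) for λ=3.
From the initial condition, c_1 = 2, c_2 = 1.
v(ln 2) = (2)(2^5)(-1) + (1)(2^3)(-1) = -72.

-72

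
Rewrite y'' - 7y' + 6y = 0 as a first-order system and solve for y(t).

y(t) = K_1e^(6t) + K_2e^(t)

Let x_1 = y, x_2 = y'. Then x_1' = x_2 and x_2' = -6x_1 + 7x_2.
A = [[0,1],[-6,7]]; det(A-λI) = λ^2 - 7λ + 6.
Eigenvalues λ = 6, 1 with eigenvectors (1,6), (1,1).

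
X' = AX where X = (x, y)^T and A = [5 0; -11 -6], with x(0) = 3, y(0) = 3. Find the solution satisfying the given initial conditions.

x(t) = 3e^(5t), y(t) = -3e^(5t) + 6e^(-6t)

Coefficient matrix A = [[5, 0], [-11, -6]].
Characteristic polynomial det(A - λI) = λ^2 + λ - 30 = 0.
Eigenvalues λ = 5, -6.
For λ=5: (A-λI) row 2 is [-11, -11], so an eigenvector is (1, -1).
For λ=-6: (A-λI) row 1 is [11, 0], so an eigenvector is (0, 1).
General solution: K_1e^(5t)(1,-1) + K_2e^(-6t)(0,1).
Applying x(0)=3, y(0)=3 gives K_1=3, K_2=6.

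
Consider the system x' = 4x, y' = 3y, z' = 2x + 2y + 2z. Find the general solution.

x(t) = K_1e^(4t), y(t) = K_2e^(3t), z(t) = K_1e^(4t) + 2K_2e^(3t) + K_3e^(2t)

Coefficient matrix A = [[4, 0, 0], [0, 3, 0], [2, 2, 2]].
det(A - λI) = 0 gives eigenvalues λ = 4, 3, 2.
For λ=4: eigenvector (1,0,1).
For λ=3: eigenvector (0,1,2).
For λ=2: eigenvector (0,0,1).
General solution: K_1e^(4t)(1,0,1) + K_2e^(3t)(0,1,2) + K_3e^(2t)(0,0,1).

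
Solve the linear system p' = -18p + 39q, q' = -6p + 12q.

Coefficient matrix A = [[-18, 39], [-6, 12]].
Characteristic polynomial det(A - λI) = λ^2 + 6λ + 18 = 0.
Eigenvalues λ = -3 ± 3i (complex conjugate pair).
For λ=-3+3i: an eigenvector is (3,1) - i(-2,-1) = (3 + 2i, 1 + i).
A real fundamental pair from Re and Im of e^((-3+3i)t)v: X_1 = e^(-3t)(cos(3t)·(3,1) + sin(3t)·(-2,-1)), X_2 = e^(-3t)(sin(3t)·(3,1) - cos(3t)·(-2,-1)).
General solution: C_1X_1 + C_2X_2.

p(t) = -2C_1e^(-3t)sin(3t) + 3C_1e^(-3t)cos(3t) + 3C_2e^(-3t)sin(3t) + 2C_2e^(-3t)cos(3t), q(t) = -C_1e^(-3t)sin(3t) + C_1e^(-3t)cos(3t) + C_2e^(-3t)sin(3t) + C_2e^(-3t)cos(3t)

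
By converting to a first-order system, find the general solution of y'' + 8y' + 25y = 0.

y(t) = C_1e^(-4t)cos(3t) + C_2e^(-4t)sin(3t)

Let x_1 = y, x_2 = y'. Then x_1' = x_2 and x_2' = -25x_1 - 8x_2.
A = [[0,1],[-25,-8]]; det(A-λI) = λ^2 + 8λ + 25.
Eigenvalues λ = -4 ± 3i.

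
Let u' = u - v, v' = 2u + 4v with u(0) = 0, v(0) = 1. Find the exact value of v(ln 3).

45

A = [[1,-1],[2,4]]; eigenvalues λ = 2, 3.
Eigenvectors: (1,-1) for λ=2, (1,-2) for λ=3.
From the initial condition, c_1 = 1, c_2 = -1.
v(ln 3) = (1)(3^2)(-1) + (-1)(3^3)(-2) = 45.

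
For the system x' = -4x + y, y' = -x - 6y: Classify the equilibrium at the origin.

A = [[-4,1],[-1,-6]]; det(A-λI) = λ^2 + 10λ + 25.
repeated λ = -5 with a single eigenvector.

stable improper node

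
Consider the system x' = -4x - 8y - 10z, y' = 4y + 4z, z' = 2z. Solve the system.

x(t) = c_1e^(2t) + c_2e^(-4t) + c_3e^(4t), y(t) = -2c_1e^(2t) - c_3e^(4t), z(t) = c_1e^(2t)

Coefficient matrix A = [[-4, -8, -10], [0, 4, 4], [0, 0, 2]].
det(A - λI) = 0 gives eigenvalues λ = 2, -4, 4.
For λ=2: eigenvector (1,-2,1).
For λ=-4: eigenvector (1,0,0).
For λ=4: eigenvector (1,-1,0).
General solution: c_1e^(2t)(1,-2,1) + c_2e^(-4t)(1,0,0) + c_3e^(4t)(1,-1,0).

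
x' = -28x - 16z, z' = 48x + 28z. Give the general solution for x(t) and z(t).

Coefficient matrix A = [[-28, -16], [48, 28]].
Characteristic polynomial det(A - λI) = λ^2 - 16 = 0.
Eigenvalues λ = 4, -4.
For λ=4: (A-λI) row 1 is [-32, -16], so an eigenvector is (1, -2).
For λ=-4: (A-λI) row 1 is [-24, -16], so an eigenvector is (2, -3).
General solution: C_1e^(4t)(1,-2) + C_2e^(-4t)(2,-3).

x(t) = C_1e^(4t) + 2C_2e^(-4t), z(t) = -2C_1e^(4t) - 3C_2e^(-4t)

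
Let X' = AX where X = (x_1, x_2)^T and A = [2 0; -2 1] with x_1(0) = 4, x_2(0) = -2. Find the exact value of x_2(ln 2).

-20

A = [[2,0],[-2,1]]; eigenvalues λ = 1, 2.
Eigenvectors: (0,-1) for λ=1, (-1,2) for λ=2.
From the initial condition, c_1 = -6, c_2 = -4.
x_2(ln 2) = (-6)(2^1)(-1) + (-4)(2^2)(2) = -20.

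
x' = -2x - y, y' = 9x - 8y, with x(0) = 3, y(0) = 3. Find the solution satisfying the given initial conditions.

x(t) = 6te^(-5t) + 3e^(-5t), y(t) = 18te^(-5t) + 3e^(-5t)

Coefficient matrix A = [[-2, -1], [9, -8]].
Characteristic polynomial det(A - λI) = λ^2 + 10λ + 25 = 0.
Single eigenvalue λ = -5 with algebraic multiplicity 2.
Eigenvector v = (1,3); generalized eigenvector w with (A-λI)w=v is (0,-1).
General solution: e^(-5t)[c_1·v + c_2·(t·v + w)].
Applying x(0)=3, y(0)=3 gives c_1=3, c_2=6.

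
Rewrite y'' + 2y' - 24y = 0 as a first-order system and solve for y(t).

y(t) = K_1e^(-6t) + K_2e^(4t)

Let x_1 = y, x_2 = y'. Then x_1' = x_2 and x_2' = 24x_1 - 2x_2.
A = [[0,1],[24,-2]]; det(A-λI) = λ^2 + 2λ - 24.
Eigenvalues λ = -6, 4 with eigenvectors (1,-6), (1,4).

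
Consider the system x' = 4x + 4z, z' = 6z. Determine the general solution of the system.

x(t) = -2K_1e^(6t) + K_2e^(4t), z(t) = -K_1e^(6t)

Coefficient matrix A = [[4, 4], [0, 6]].
Characteristic polynomial det(A - λI) = λ^2 - 10λ + 24 = 0.
Eigenvalues λ = 6, 4.
For λ=6: (A-λI) row 1 is [-2, 4], so an eigenvector is (-2, -1).
For λ=4: (A-λI) row 1 is [0, 4], so an eigenvector is (1, 0).
General solution: K_1e^(6t)(-2,-1) + K_2e^(4t)(1,0).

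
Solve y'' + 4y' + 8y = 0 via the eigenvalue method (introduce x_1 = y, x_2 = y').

y(t) = c_1e^(-2t)cos(2t) + c_2e^(-2t)sin(2t)

Let x_1 = y, x_2 = y'. Then x_1' = x_2 and x_2' = -8x_1 - 4x_2.
A = [[0,1],[-8,-4]]; det(A-λI) = λ^2 + 4λ + 8.
Eigenvalues λ = -2 ± 2i.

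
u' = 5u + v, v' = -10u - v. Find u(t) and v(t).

Coefficient matrix A = [[5, 1], [-10, -1]].
Characteristic polynomial det(A - λI) = λ^2 - 4λ + 5 = 0.
Eigenvalues λ = 2 ± i (complex conjugate pair).
For λ=2+i: an eigenvector is (1,-3) - i(0,-1) = (1, -3 + i).
A real fundamental pair from Re and Im of e^((2+i)t)v: X_1 = e^(2t)(cos(t)·(1,-3) + sin(t)·(0,-1)), X_2 = e^(2t)(sin(t)·(1,-3) - cos(t)·(0,-1)).
General solution: c_1X_1 + c_2X_2.

u(t) = c_1e^(2t)cos(t) + c_2e^(2t)sin(t), v(t) = -c_1e^(2t)sin(t) - 3c_1e^(2t)cos(t) - 3c_2e^(2t)sin(t) + c_2e^(2t)cos(t)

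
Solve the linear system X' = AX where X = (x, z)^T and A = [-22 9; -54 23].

Coefficient matrix A = [[-22, 9], [-54, 23]].
Characteristic polynomial det(A - λI) = λ^2 - λ - 20 = 0.
Eigenvalues λ = 5, -4.
For λ=5: (A-λI) row 1 is [-27, 9], so an eigenvector is (1, 3).
For λ=-4: (A-λI) row 1 is [-18, 9], so an eigenvector is (-1, -2).
General solution: K_1e^(5t)(1,3) + K_2e^(-4t)(-1,-2).

x(t) = K_1e^(5t) - K_2e^(-4t), z(t) = 3K_1e^(5t) - 2K_2e^(-4t)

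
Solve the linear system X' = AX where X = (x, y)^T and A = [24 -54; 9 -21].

Coefficient matrix A = [[24, -54], [9, -21]].
Characteristic polynomial det(A - λI) = λ^2 - 3λ - 18 = 0.
Eigenvalues λ = -3, 6.
For λ=-3: (A-λI) row 1 is [27, -54], so an eigenvector is (2, 1).
For λ=6: (A-λI) row 1 is [18, -54], so an eigenvector is (3, 1).
General solution: c_1e^(-3t)(2,1) + c_2e^(6t)(3,1).

x(t) = 2c_1e^(-3t) + 3c_2e^(6t), y(t) = c_1e^(-3t) + c_2e^(6t)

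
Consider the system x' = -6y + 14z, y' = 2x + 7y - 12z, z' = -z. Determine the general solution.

x(t) = 2c_1e^(3t) - 3c_2e^(4t) - 2c_3e^(-t), y(t) = -c_1e^(3t) + 2c_2e^(4t) + 2c_3e^(-t), z(t) = c_3e^(-t)

Coefficient matrix A = [[0, -6, 14], [2, 7, -12], [0, 0, -1]].
det(A - λI) = 0 gives eigenvalues λ = 3, 4, -1.
For λ=3: eigenvector (2,-1,0).
For λ=4: eigenvector (-3,2,0).
For λ=-1: eigenvector (-2,2,1).
General solution: c_1e^(3t)(2,-1,0) + c_2e^(4t)(-3,2,0) + c_3e^(-t)(-2,2,1).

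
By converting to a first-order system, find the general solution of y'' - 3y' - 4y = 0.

Let x_1 = y, x_2 = y'. Then x_1' = x_2 and x_2' = 4x_1 + 3x_2.
A = [[0,1],[4,3]]; det(A-λI) = λ^2 - 3λ - 4.
Eigenvalues λ = -1, 4 with eigenvectors (1,-1), (1,4).

y(t) = K_1e^(-t) + K_2e^(4t)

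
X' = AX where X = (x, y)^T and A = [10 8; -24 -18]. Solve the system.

x(t) = C_1e^(-6t) + 2C_2e^(-2t), y(t) = -2C_1e^(-6t) - 3C_2e^(-2t)

Coefficient matrix A = [[10, 8], [-24, -18]].
Characteristic polynomial det(A - λI) = λ^2 + 8λ + 12 = 0.
Eigenvalues λ = -6, -2.
For λ=-6: (A-λI) row 1 is [16, 8], so an eigenvector is (1, -2).
For λ=-2: (A-λI) row 1 is [12, 8], so an eigenvector is (2, -3).
General solution: C_1e^(-6t)(1,-2) + C_2e^(-2t)(2,-3).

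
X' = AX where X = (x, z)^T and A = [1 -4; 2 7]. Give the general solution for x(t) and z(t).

Coefficient matrix A = [[1, -4], [2, 7]].
Characteristic polynomial det(A - λI) = λ^2 - 8λ + 15 = 0.
Eigenvalues λ = 5, 3.
For λ=5: (A-λI) row 1 is [-4, -4], so an eigenvector is (-1, 1).
For λ=3: (A-λI) row 1 is [-2, -4], so an eigenvector is (-2, 1).
General solution: K_1e^(5t)(-1,1) + K_2e^(3t)(-2,1).

x(t) = -K_1e^(5t) - 2K_2e^(3t), z(t) = K_1e^(5t) + K_2e^(3t)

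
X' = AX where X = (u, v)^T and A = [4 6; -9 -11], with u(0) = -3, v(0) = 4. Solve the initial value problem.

u(t) = -e^(-2t) - 2e^(-5t), v(t) = e^(-2t) + 3e^(-5t)

Coefficient matrix A = [[4, 6], [-9, -11]].
Characteristic polynomial det(A - λI) = λ^2 + 7λ + 10 = 0.
Eigenvalues λ = -2, -5.
For λ=-2: (A-λI) row 1 is [6, 6], so an eigenvector is (-1, 1).
For λ=-5: (A-λI) row 1 is [9, 6], so an eigenvector is (-2, 3).
General solution: K_1e^(-2t)(-1,1) + K_2e^(-5t)(-2,3).
Applying u(0)=-3, v(0)=4 gives K_1=1, K_2=1.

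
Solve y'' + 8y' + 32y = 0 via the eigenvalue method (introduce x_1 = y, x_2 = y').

y(t) = K_1e^(-4t)cos(4t) + K_2e^(-4t)sin(4t)

Let x_1 = y, x_2 = y'. Then x_1' = x_2 and x_2' = -32x_1 - 8x_2.
A = [[0,1],[-32,-8]]; det(A-λI) = λ^2 + 8λ + 32.
Eigenvalues λ = -4 ± 4i.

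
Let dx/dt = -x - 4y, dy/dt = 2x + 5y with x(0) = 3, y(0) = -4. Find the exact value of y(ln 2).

A = [[-1,-4],[2,5]]; eigenvalues λ = 1, 3.
Eigenvectors: (2,-1) for λ=1, (1,-1) for λ=3.
From the initial condition, c_1 = -1, c_2 = 5.
y(ln 2) = (-1)(2^1)(-1) + (5)(2^3)(-1) = -38.

-38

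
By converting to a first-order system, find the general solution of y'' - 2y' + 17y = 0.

Let x_1 = y, x_2 = y'. Then x_1' = x_2 and x_2' = -17x_1 + 2x_2.
A = [[0,1],[-17,2]]; det(A-λI) = λ^2 - 2λ + 17.
Eigenvalues λ = 1 ± 4i.

y(t) = K_1e^(t)cos(4t) + K_2e^(t)sin(4t)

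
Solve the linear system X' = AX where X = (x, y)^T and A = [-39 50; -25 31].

x(t) = K_1e^(-4t)sin(5t) - 3K_1e^(-4t)cos(5t) - 3K_2e^(-4t)sin(5t) - K_2e^(-4t)cos(5t), y(t) = K_1e^(-4t)sin(5t) - 2K_1e^(-4t)cos(5t) - 2K_2e^(-4t)sin(5t) - K_2e^(-4t)cos(5t)

Coefficient matrix A = [[-39, 50], [-25, 31]].
Characteristic polynomial det(A - λI) = λ^2 + 8λ + 41 = 0.
Eigenvalues λ = -4 ± 5i (complex conjugate pair).
For λ=-4+5i: an eigenvector is (-3,-2) - i(1,1) = (-3 - i, -2 - i).
A real fundamental pair from Re and Im of e^((-4+5i)t)v: X_1 = e^(-4t)(cos(5t)·(-3,-2) + sin(5t)·(1,1)), X_2 = e^(-4t)(sin(5t)·(-3,-2) - cos(5t)·(1,1)).
General solution: K_1X_1 + K_2X_2.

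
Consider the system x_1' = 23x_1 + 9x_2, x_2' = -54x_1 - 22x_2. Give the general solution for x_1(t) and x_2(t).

x_1(t) = -C_1e^(5t) - C_2e^(-4t), x_2(t) = 2C_1e^(5t) + 3C_2e^(-4t)

Coefficient matrix A = [[23, 9], [-54, -22]].
Characteristic polynomial det(A - λI) = λ^2 - λ - 20 = 0.
Eigenvalues λ = 5, -4.
For λ=5: (A-λI) row 1 is [18, 9], so an eigenvector is (-1, 2).
For λ=-4: (A-λI) row 1 is [27, 9], so an eigenvector is (-1, 3).
General solution: C_1e^(5t)(-1,2) + C_2e^(-4t)(-1,3).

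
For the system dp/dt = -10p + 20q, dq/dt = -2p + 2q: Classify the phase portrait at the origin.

stable spiral

A = [[-10,20],[-2,2]]; det(A-λI) = λ^2 + 8λ + 20.
λ = -4 ± 2i: negative real part.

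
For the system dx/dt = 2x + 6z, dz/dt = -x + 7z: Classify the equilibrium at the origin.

A = [[2,6],[-1,7]]; det(A-λI) = λ^2 - 9λ + 20.
λ = 5, 4: both positive.

unstable node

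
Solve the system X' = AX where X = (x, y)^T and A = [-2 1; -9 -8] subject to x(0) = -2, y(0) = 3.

x(t) = -3te^(-5t) - 2e^(-5t), y(t) = 9te^(-5t) + 3e^(-5t)

Coefficient matrix A = [[-2, 1], [-9, -8]].
Characteristic polynomial det(A - λI) = λ^2 + 10λ + 25 = 0.
Single eigenvalue λ = -5 with algebraic multiplicity 2.
Eigenvector v = (1,-3); generalized eigenvector w with (A-λI)w=v is (0,1).
General solution: e^(-5t)[c_1·v + c_2·(t·v + w)].
Applying x(0)=-2, y(0)=3 gives c_1=-2, c_2=-3.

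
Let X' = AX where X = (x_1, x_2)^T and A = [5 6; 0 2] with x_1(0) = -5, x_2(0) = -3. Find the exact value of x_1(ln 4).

-11168

A = [[5,6],[0,2]]; eigenvalues λ = 5, 2.
Eigenvectors: (-1,0) for λ=5, (2,-1) for λ=2.
From the initial condition, c_1 = 11, c_2 = 3.
x_1(ln 4) = (11)(4^5)(-1) + (3)(4^2)(2) = -11168.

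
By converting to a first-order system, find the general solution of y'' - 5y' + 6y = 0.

Let x_1 = y, x_2 = y'. Then x_1' = x_2 and x_2' = -6x_1 + 5x_2.
A = [[0,1],[-6,5]]; det(A-λI) = λ^2 - 5λ + 6.
Eigenvalues λ = 2, 3 with eigenvectors (1,2), (1,3).

y(t) = K_1e^(2t) + K_2e^(3t)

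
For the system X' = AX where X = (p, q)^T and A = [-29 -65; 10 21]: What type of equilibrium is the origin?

A = [[-29,-65],[10,21]]; det(A-λI) = λ^2 + 8λ + 41.
λ = -4 ± 5i: negative real part.

stable spiral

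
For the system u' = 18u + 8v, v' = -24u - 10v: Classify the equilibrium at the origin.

unstable node

A = [[18,8],[-24,-10]]; det(A-λI) = λ^2 - 8λ + 12.
λ = 6, 2: both positive.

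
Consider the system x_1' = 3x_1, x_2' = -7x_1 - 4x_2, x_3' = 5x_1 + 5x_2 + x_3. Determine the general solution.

x_1(t) = C_1e^(3t), x_2(t) = -C_1e^(3t) - C_2e^(-4t), x_3(t) = C_2e^(-4t) + C_3e^(t)

Coefficient matrix A = [[3, 0, 0], [-7, -4, 0], [5, 5, 1]].
det(A - λI) = 0 gives eigenvalues λ = 3, -4, 1.
For λ=3: eigenvector (1,-1,0).
For λ=-4: eigenvector (0,-1,1).
For λ=1: eigenvector (0,0,1).
General solution: C_1e^(3t)(1,-1,0) + C_2e^(-4t)(0,-1,1) + C_3e^(t)(0,0,1).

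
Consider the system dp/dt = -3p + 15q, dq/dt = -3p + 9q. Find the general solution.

Coefficient matrix A = [[-3, 15], [-3, 9]].
Characteristic polynomial det(A - λI) = λ^2 - 6λ + 18 = 0.
Eigenvalues λ = 3 ± 3i (complex conjugate pair).
For λ=3+3i: an eigenvector is (-1,0) - i(2,1) = (-1 - 2i, 0 - i).
A real fundamental pair from Re and Im of e^((3+3i)t)v: X_1 = e^(3t)(cos(3t)·(-1,0) + sin(3t)·(2,1)), X_2 = e^(3t)(sin(3t)·(-1,0) - cos(3t)·(2,1)).
General solution: K_1X_1 + K_2X_2.

p(t) = 2K_1e^(3t)sin(3t) - K_1e^(3t)cos(3t) - K_2e^(3t)sin(3t) - 2K_2e^(3t)cos(3t), q(t) = K_1e^(3t)sin(3t) - K_2e^(3t)cos(3t)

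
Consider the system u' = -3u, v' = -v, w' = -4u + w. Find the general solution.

Coefficient matrix A = [[-3, 0, 0], [0, -1, 0], [-4, 0, 1]].
det(A - λI) = 0 gives eigenvalues λ = -3, -1, 1.
For λ=-3: eigenvector (1,0,1).
For λ=-1: eigenvector (0,1,0).
For λ=1: eigenvector (0,0,1).
General solution: c_1e^(-3t)(1,0,1) + c_2e^(-t)(0,1,0) + c_3e^(t)(0,0,1).

u(t) = c_1e^(-3t), v(t) = c_2e^(-t), w(t) = c_1e^(-3t) + c_3e^(t)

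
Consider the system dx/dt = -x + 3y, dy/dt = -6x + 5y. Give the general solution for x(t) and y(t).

x(t) = -K_1e^(2t)cos(3t) - K_2e^(2t)sin(3t), y(t) = K_1e^(2t)sin(3t) - K_1e^(2t)cos(3t) - K_2e^(2t)sin(3t) - K_2e^(2t)cos(3t)

Coefficient matrix A = [[-1, 3], [-6, 5]].
Characteristic polynomial det(A - λI) = λ^2 - 4λ + 13 = 0.
Eigenvalues λ = 2 ± 3i (complex conjugate pair).
For λ=2+3i: an eigenvector is (-1,-1) - i(0,1) = (-1, -1 - i).
A real fundamental pair from Re and Im of e^((2+3i)t)v: X_1 = e^(2t)(cos(3t)·(-1,-1) + sin(3t)·(0,1)), X_2 = e^(2t)(sin(3t)·(-1,-1) - cos(3t)·(0,1)).
General solution: K_1X_1 + K_2X_2.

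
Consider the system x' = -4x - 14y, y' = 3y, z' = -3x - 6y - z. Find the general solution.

Coefficient matrix A = [[-4, -14, 0], [0, 3, 0], [-3, -6, -1]].
det(A - λI) = 0 gives eigenvalues λ = -4, 3, -1.
For λ=-4: eigenvector (1,0,1).
For λ=3: eigenvector (-2,1,0).
For λ=-1: eigenvector (0,0,1).
General solution: c_1e^(-4t)(1,0,1) + c_2e^(3t)(-2,1,0) + c_3e^(-t)(0,0,1).

x(t) = c_1e^(-4t) - 2c_2e^(3t), y(t) = c_2e^(3t), z(t) = c_1e^(-4t) + c_3e^(-t)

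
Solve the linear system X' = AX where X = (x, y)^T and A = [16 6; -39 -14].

Coefficient matrix A = [[16, 6], [-39, -14]].
Characteristic polynomial det(A - λI) = λ^2 - 2λ + 10 = 0.
Eigenvalues λ = 1 ± 3i (complex conjugate pair).
For λ=1+3i: an eigenvector is (-1,2) - i(-1,3) = (-1 + i, 2 - 3i).
A real fundamental pair from Re and Im of e^((1+3i)t)v: X_1 = e^(t)(cos(3t)·(-1,2) + sin(3t)·(-1,3)), X_2 = e^(t)(sin(3t)·(-1,2) - cos(3t)·(-1,3)).
General solution: K_1X_1 + K_2X_2.

x(t) = -K_1e^(t)sin(3t) - K_1e^(t)cos(3t) - K_2e^(t)sin(3t) + K_2e^(t)cos(3t), y(t) = 3K_1e^(t)sin(3t) + 2K_1e^(t)cos(3t) + 2K_2e^(t)sin(3t) - 3K_2e^(t)cos(3t)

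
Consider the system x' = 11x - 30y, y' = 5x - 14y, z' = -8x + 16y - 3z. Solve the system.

Coefficient matrix A = [[11, -30, 0], [5, -14, 0], [-8, 16, -3]].
det(A - λI) = 0 gives eigenvalues λ = 1, -4, -3.
For λ=1: eigenvector (3,1,-2).
For λ=-4: eigenvector (2,1,0).
For λ=-3: eigenvector (0,0,1).
General solution: C_1e^(t)(3,1,-2) + C_2e^(-4t)(2,1,0) + C_3e^(-3t)(0,0,1).

x(t) = 3C_1e^(t) + 2C_2e^(-4t), y(t) = C_1e^(t) + C_2e^(-4t), z(t) = -2C_1e^(t) + C_3e^(-3t)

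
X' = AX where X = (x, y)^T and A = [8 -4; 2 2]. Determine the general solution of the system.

Coefficient matrix A = [[8, -4], [2, 2]].
Characteristic polynomial det(A - λI) = λ^2 - 10λ + 24 = 0.
Eigenvalues λ = 4, 6.
For λ=4: (A-λI) row 1 is [4, -4], so an eigenvector is (1, 1).
For λ=6: (A-λI) row 1 is [2, -4], so an eigenvector is (2, 1).
General solution: c_1e^(4t)(1,1) + c_2e^(6t)(2,1).

x(t) = c_1e^(4t) + 2c_2e^(6t), y(t) = c_1e^(4t) + c_2e^(6t)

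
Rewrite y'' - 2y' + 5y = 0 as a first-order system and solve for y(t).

Let x_1 = y, x_2 = y'. Then x_1' = x_2 and x_2' = -5x_1 + 2x_2.
A = [[0,1],[-5,2]]; det(A-λI) = λ^2 - 2λ + 5.
Eigenvalues λ = 1 ± 2i.

y(t) = c_1e^(t)cos(2t) + c_2e^(t)sin(2t)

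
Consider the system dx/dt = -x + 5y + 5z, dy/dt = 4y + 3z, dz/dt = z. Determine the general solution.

x(t) = K_1e^(-t) + K_2e^(4t), y(t) = K_2e^(4t) - K_3e^(t), z(t) = K_3e^(t)

Coefficient matrix A = [[-1, 5, 5], [0, 4, 3], [0, 0, 1]].
det(A - λI) = 0 gives eigenvalues λ = -1, 4, 1.
For λ=-1: eigenvector (1,0,0).
For λ=4: eigenvector (1,1,0).
For λ=1: eigenvector (0,-1,1).
General solution: K_1e^(-t)(1,0,0) + K_2e^(4t)(1,1,0) + K_3e^(t)(0,-1,1).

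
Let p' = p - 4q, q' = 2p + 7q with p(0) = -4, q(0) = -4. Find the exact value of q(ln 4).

A = [[1,-4],[2,7]]; eigenvalues λ = 5, 3.
Eigenvectors: (-1,1) for λ=5, (2,-1) for λ=3.
From the initial condition, c_1 = -12, c_2 = -8.
q(ln 4) = (-12)(4^5)(1) + (-8)(4^3)(-1) = -11776.

-11776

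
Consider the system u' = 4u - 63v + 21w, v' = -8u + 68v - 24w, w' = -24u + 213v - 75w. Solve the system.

Coefficient matrix A = [[4, -63, 21], [-8, 68, -24], [-24, 213, -75]].
det(A - λI) = 0 gives eigenvalues λ = 4, -4, -3.
For λ=4: eigenvector (1,-1,-3).
For λ=-4: eigenvector (0,1,3).
For λ=-3: eigenvector (-3,0,1).
General solution: C_1e^(4t)(1,-1,-3) + C_2e^(-4t)(0,1,3) + C_3e^(-3t)(-3,0,1).

u(t) = C_1e^(4t) - 3C_3e^(-3t), v(t) = -C_1e^(4t) + C_2e^(-4t), w(t) = -3C_1e^(4t) + 3C_2e^(-4t) + C_3e^(-3t)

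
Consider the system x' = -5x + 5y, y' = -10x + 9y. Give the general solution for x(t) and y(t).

Coefficient matrix A = [[-5, 5], [-10, 9]].
Characteristic polynomial det(A - λI) = λ^2 - 4λ + 5 = 0.
Eigenvalues λ = 2 ± i (complex conjugate pair).
For λ=2+i: an eigenvector is (1,1) - i(-2,-3) = (1 + 2i, 1 + 3i).
A real fundamental pair from Re and Im of e^((2+i)t)v: X_1 = e^(2t)(cos(t)·(1,1) + sin(t)·(-2,-3)), X_2 = e^(2t)(sin(t)·(1,1) - cos(t)·(-2,-3)).
General solution: C_1X_1 + C_2X_2.

x(t) = -2C_1e^(2t)sin(t) + C_1e^(2t)cos(t) + C_2e^(2t)sin(t) + 2C_2e^(2t)cos(t), y(t) = -3C_1e^(2t)sin(t) + C_1e^(2t)cos(t) + C_2e^(2t)sin(t) + 3C_2e^(2t)cos(t)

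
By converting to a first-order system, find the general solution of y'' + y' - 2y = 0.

y(t) = K_1e^(-2t) + K_2e^(t)

Let x_1 = y, x_2 = y'. Then x_1' = x_2 and x_2' = 2x_1 - x_2.
A = [[0,1],[2,-1]]; det(A-λI) = λ^2 + λ - 2.
Eigenvalues λ = -2, 1 with eigenvectors (1,-2), (1,1).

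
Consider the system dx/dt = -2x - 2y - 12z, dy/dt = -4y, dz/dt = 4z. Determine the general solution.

Coefficient matrix A = [[-2, -2, -12], [0, -4, 0], [0, 0, 4]].
det(A - λI) = 0 gives eigenvalues λ = -2, -4, 4.
For λ=-2: eigenvector (1,0,0).
For λ=-4: eigenvector (1,1,0).
For λ=4: eigenvector (-2,0,1).
General solution: K_1e^(-2t)(1,0,0) + K_2e^(-4t)(1,1,0) + K_3e^(4t)(-2,0,1).

x(t) = K_1e^(-2t) + K_2e^(-4t) - 2K_3e^(4t), y(t) = K_2e^(-4t), z(t) = K_3e^(4t)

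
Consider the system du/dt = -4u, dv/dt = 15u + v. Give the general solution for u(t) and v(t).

Coefficient matrix A = [[-4, 0], [15, 1]].
Characteristic polynomial det(A - λI) = λ^2 + 3λ - 4 = 0.
Eigenvalues λ = -4, 1.
For λ=-4: (A-λI) row 2 is [15, 5], so an eigenvector is (-1, 3).
For λ=1: (A-λI) row 1 is [-5, 0], so an eigenvector is (0, -1).
General solution: K_1e^(-4t)(-1,3) + K_2e^(t)(0,-1).

u(t) = -K_1e^(-4t), v(t) = 3K_1e^(-4t) - K_2e^(t)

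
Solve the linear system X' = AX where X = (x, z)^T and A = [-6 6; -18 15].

x(t) = -2C_1e^(3t) + C_2e^(6t), z(t) = -3C_1e^(3t) + 2C_2e^(6t)

Coefficient matrix A = [[-6, 6], [-18, 15]].
Characteristic polynomial det(A - λI) = λ^2 - 9λ + 18 = 0.
Eigenvalues λ = 3, 6.
For λ=3: (A-λI) row 1 is [-9, 6], so an eigenvector is (-2, -3).
For λ=6: (A-λI) row 1 is [-12, 6], so an eigenvector is (1, 2).
General solution: C_1e^(3t)(-2,-3) + C_2e^(6t)(1,2).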